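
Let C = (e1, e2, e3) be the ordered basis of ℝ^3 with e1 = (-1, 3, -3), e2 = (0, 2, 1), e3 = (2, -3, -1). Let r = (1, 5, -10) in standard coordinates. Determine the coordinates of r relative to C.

(3, 1, 2)

Write r = c_1 e1 + ... + c_3 e3 and solve for the c_i.
Gaussian elimination on [M | r] yields c = (3, 1, 2).
Check: 3e1 + e2 + 2e3 = (1, 5, -10).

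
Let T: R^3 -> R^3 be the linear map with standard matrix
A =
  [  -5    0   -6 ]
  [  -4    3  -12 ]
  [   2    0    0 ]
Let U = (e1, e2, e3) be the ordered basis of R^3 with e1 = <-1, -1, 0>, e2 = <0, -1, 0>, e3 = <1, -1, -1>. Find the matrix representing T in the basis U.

[[-3, 0, -3], [0, 3, 0], [2, 0, -2]]

With P the matrix whose columns are e1, ..., e3, [T]_U = P^(-1) A P.
Column by column: T(e1) = A e1 = <5, 1, -2>; its U-coordinates <-3, 0, 2> give column 1.
Continuing for each basis vector yields [T]_U = [[-3, 0, -3], [0, 3, 0], [2, 0, -2]].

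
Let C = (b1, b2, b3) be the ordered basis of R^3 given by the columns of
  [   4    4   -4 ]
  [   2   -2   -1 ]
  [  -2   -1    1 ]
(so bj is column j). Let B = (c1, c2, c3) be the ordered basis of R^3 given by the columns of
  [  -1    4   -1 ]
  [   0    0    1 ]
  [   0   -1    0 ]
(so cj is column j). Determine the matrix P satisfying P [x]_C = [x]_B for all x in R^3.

[[2, 2, 1], [2, 1, -1], [2, -2, -1]]

Take x = bj: its C-coordinates are the j-th standard unit vector, so P e_j — column j of P — equals [bj]_B.
b1 = 2c1 + 2c2 + 2c3, giving column 1 = <2, 2, 2>; repeating for each j gives P = [[2, 2, 1], [2, 1, -1], [2, -2, -1]].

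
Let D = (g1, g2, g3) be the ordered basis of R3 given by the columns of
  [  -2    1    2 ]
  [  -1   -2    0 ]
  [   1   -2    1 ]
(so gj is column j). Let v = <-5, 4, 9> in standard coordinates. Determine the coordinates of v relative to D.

<2, -3, 1>

[v]_D is the unique c with M c = v, where M has columns g1, ..., g3.
Solving this 3x3 system gives c = (2, -3, 1).
Check: 2g1 - 3g2 + g3 = <-5, 4, 9>.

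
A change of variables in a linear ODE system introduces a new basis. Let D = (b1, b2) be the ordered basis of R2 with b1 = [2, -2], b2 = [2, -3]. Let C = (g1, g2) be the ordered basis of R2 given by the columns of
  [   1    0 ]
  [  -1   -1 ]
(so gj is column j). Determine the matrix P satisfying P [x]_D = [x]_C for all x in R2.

Take x = bj: its D-coordinates are the j-th standard unit vector, so P e_j — column j of P — equals [bj]_C.
b1 = 2g1 + 0·g2, giving column 1 = [2, 0]; repeating for each j gives P = [[2, 2], [0, 1]].

[[2, 2], [0, 1]]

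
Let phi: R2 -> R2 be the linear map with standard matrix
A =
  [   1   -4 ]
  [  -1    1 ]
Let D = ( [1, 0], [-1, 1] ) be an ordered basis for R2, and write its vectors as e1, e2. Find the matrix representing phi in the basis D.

With P the matrix whose columns are e1, e2, [phi]_D = P^(-1) A P.
Column by column: phi(e1) = A e1 = [1, -1]; its D-coordinates [0, -1] give column 1.
Continuing for each basis vector yields [phi]_D = [[0, -3], [-1, 2]].

[[0, -3], [-1, 2]]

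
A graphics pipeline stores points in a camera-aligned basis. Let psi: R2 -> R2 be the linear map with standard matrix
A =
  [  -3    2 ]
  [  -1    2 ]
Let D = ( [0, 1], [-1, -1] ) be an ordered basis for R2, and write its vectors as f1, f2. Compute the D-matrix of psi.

[[0, -2], [-2, -1]]

Let P have columns f1, f2. Then [psi]_D = P^(-1) A P.
Here det P = 1, so P^(-1) is integer; computing A P first and then P^(-1)(A P) gives [[0, -2], [-2, -1]].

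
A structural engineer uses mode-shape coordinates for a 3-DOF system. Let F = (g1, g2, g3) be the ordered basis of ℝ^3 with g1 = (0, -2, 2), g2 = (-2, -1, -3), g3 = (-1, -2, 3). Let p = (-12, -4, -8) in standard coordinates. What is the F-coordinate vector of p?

We seek scalars with c_1 g1 + ... + c_3 g3 = p; equivalently solve M c = p where the columns of M are g1, ..., g3.
Row-reducing the augmented matrix [M | p] gives c = (-4, 4, 4).
Check: -4g1 + 4g2 + 4g3 = (-12, -4, -8).

(-4, 4, 4)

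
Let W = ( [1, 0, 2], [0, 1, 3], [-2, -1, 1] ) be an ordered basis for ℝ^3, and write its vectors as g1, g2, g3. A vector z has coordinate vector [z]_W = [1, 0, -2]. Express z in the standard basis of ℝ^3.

[5, 2, 0]

By definition z = g1 + 0·g2 - 2g3.
Summing componentwise gives [5, 2, 0].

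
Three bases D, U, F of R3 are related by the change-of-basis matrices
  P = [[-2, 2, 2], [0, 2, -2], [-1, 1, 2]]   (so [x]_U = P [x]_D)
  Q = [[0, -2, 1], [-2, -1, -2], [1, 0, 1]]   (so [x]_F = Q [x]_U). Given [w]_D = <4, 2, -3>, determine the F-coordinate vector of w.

<-28, 26, -18>

First [w]_U = P [w]_D = <-10, 10, -8>.
Then [w]_F = Q [w]_U = <-28, 26, -18>.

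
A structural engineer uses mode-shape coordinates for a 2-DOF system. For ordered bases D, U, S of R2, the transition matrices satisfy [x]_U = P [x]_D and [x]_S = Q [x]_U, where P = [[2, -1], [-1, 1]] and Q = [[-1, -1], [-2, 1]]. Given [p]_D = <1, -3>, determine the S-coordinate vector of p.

Composing the changes, [p]_S = Q P [p]_D.
Q P = [[-1, 0], [-5, 3]]; applying this to <1, -3> gives <-1, -14>.

<-1, -14>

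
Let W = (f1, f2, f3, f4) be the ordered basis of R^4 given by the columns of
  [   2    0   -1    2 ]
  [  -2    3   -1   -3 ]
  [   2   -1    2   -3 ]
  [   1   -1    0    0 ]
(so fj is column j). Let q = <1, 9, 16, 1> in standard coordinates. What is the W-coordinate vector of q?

<4, 3, 1, -3>

Write q = c_1 f1 + ... + c_4 f4 and solve for the c_i.
Row-reducing the augmented matrix [M | q] gives c = (4, 3, 1, -3).
Check: 4f1 + 3f2 + f3 - 3f4 = <1, 9, 16, 1>.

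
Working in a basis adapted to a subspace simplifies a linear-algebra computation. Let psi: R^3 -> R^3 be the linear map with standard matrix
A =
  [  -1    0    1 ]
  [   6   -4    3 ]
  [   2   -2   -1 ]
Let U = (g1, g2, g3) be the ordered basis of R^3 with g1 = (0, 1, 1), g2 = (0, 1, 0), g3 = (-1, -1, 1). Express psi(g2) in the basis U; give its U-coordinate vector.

Column 2 of [psi]_U is the U-coordinate vector of psi(g2).
In standard coordinates psi(g2) = A g2 = (0, -4, -2).
Converting to U: (0, -4, -2) = -2g1 - 2g2 + 0·g3, so the coordinate vector is (-2, -2, 0).

(-2, -2, 0)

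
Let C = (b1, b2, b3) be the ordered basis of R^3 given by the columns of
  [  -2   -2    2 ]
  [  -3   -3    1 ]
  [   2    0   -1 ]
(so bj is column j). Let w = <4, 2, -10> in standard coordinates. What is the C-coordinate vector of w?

[w]_C is the unique c with M c = w, where M has columns b1, ..., b3.
Row-reducing the augmented matrix [M | w] gives c = (-4, 4, 2).
Check: -4b1 + 4b2 + 2b3 = <4, 2, -10>.

<-4, 4, 2>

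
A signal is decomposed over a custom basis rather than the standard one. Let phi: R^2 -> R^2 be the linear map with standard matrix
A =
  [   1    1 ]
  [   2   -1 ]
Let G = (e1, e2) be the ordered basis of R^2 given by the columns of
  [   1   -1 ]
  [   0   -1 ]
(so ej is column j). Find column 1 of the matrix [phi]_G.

Column 1 of [phi]_G is the G-coordinate vector of phi(e1).
In standard coordinates phi(e1) = A e1 = [1, 2].
Converting to G: [1, 2] = -e1 - 2e2, so the coordinate vector is [-1, -2].

[-1, -2]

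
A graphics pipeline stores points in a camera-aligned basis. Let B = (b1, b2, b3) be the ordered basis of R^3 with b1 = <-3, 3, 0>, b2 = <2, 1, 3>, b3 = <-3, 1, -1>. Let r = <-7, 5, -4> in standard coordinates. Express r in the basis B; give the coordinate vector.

[r]_B is the unique c with M c = r, where M has columns b1, ..., b3.
Solving this 3x3 system gives c = (3, -2, -2).
Check: 3b1 - 2b2 - 2b3 = <-7, 5, -4>.

<3, -2, -2>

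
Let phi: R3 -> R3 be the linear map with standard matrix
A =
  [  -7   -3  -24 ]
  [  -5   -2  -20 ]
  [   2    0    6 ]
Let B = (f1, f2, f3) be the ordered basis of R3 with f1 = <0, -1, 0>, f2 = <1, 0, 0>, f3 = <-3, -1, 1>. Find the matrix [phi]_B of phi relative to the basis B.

The j-th column of [phi]_B is [phi(fj)]_B.
phi(f1) = A f1 = <3, 2, 0> = -2f1 + 3f2 + 0·f3, so column 1 is <-2, 3, 0>.
Repeating for f2, f3 and assembling the columns gives [[-2, 3, 3], [3, -1, 0], [0, 2, 0]].

[[-2, 3, 3], [3, -1, 0], [0, 2, 0]]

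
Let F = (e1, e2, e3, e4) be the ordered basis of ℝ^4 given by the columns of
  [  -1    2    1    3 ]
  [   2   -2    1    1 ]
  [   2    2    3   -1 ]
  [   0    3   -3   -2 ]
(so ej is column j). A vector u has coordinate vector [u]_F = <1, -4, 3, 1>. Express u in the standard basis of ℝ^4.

The coordinates say u = e1 - 4e2 + 3e3 + e4; adding the scaled basis vectors gives <-3, 14, 2, -23>.

<-3, 14, 2, -23>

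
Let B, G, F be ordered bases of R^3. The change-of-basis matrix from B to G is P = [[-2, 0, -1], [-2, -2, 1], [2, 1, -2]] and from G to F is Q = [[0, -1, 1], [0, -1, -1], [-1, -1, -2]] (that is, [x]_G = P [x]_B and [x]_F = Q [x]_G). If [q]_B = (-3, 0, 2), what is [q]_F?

First [q]_G = P [q]_B = (4, 8, -10).
Then [q]_F = Q [q]_G = (-18, 2, 8).

(-18, 2, 8)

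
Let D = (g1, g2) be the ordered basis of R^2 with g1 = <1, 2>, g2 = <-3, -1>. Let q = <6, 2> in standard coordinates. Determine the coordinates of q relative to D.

<0, -2>

[q]_D is the unique c with M c = q, where M has columns g1, g2.
System: c_1 - 3c_2 = 6, 2c_1 - c_2 = 2; solving gives c_1 = 0, c_2 = -2.
Check: 0·g1 - 2g2 = <6, 2>.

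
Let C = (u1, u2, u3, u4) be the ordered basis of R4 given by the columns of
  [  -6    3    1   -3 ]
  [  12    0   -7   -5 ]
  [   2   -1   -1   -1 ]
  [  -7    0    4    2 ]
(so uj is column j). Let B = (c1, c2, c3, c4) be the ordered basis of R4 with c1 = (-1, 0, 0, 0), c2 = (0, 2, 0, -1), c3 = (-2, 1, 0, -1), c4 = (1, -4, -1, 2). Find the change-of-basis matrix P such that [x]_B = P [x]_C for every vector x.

[[0, -2, 2, 2], [1, 2, -1, -1], [2, 0, -1, 1], [-2, 1, 1, 1]]

Let M have columns uj and N have columns cj. Then for every x, N [x]_B = x = M [x]_C, so P = N^(-1) M.
Since det N = 1, N^(-1) has integer entries; multiplying gives P = [[0, -2, 2, 2], [1, 2, -1, -1], [2, 0, -1, 1], [-2, 1, 1, 1]].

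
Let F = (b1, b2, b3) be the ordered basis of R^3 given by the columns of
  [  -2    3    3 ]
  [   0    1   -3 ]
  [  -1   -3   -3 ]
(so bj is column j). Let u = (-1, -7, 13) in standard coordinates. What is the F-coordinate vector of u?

[u]_F is the unique c with M c = u, where M has columns b1, ..., b3.
Solving this 3x3 system gives c = (-4, -4, 1).
Check: -4b1 - 4b2 + b3 = (-1, -7, 13).

(-4, -4, 1)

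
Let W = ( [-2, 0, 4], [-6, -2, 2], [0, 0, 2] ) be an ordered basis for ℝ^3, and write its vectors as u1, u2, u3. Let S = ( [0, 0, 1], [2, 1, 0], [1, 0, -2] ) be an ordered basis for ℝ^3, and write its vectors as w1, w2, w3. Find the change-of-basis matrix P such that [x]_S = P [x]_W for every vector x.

Take x = uj: its W-coordinates are the j-th standard unit vector, so P e_j — column j of P — equals [uj]_S.
u1 = 0·w1 + 0·w2 - 2w3, giving column 1 = [0, 0, -2]; repeating for each j gives P = [[0, -2, 2], [0, -2, 0], [-2, -2, 0]].

[[0, -2, 2], [0, -2, 0], [-2, -2, 0]]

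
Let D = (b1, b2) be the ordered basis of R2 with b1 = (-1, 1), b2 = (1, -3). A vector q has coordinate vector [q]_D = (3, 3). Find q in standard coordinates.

(0, -6)

The coordinates say q = 3b1 + 3b2; adding the scaled basis vectors gives (0, -6).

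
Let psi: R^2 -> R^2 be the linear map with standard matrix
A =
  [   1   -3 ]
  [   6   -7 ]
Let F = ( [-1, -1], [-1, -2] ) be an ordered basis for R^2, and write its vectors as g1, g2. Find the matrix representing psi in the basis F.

With P the matrix whose columns are g1, g2, [psi]_F = P^(-1) A P.
Column by column: psi(g1) = A g1 = [2, 1]; its F-coordinates [-3, 1] give column 1.
Continuing for each basis vector yields [psi]_F = [[-3, -2], [1, -3]].

[[-3, -2], [1, -3]]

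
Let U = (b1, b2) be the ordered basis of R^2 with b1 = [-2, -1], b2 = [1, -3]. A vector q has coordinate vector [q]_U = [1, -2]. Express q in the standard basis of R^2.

By definition q = b1 - 2b2.
Summing componentwise gives [-4, 5].

[-4, 5]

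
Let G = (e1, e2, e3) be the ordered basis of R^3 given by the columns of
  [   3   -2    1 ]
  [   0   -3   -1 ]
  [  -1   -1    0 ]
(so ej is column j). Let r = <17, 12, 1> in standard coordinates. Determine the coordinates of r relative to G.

<3, -4, 0>

Write r = c_1 e1 + ... + c_3 e3 and solve for the c_i.
Solving this 3x3 system gives c = (3, -4, 0).
Check: 3e1 - 4e2 + 0·e3 = <17, 12, 1>.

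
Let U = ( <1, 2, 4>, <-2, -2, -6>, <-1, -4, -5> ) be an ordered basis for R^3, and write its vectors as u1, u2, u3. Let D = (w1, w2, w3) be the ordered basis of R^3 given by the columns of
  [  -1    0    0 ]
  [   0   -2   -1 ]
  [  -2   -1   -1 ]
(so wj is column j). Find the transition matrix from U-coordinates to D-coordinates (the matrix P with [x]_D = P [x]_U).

Column j of P is [uj]_D, since P maps U-coordinates to D-coordinates.
Expressing u1 in D: u1 = -w1 + 0·w2 - 2w3, so column 1 of P is <-1, 0, -2>.
Doing the same for each uj gives P = [[-1, 2, 1], [0, 0, 1], [-2, 2, 2]].

[[-1, 2, 1], [0, 0, 1], [-2, 2, 2]]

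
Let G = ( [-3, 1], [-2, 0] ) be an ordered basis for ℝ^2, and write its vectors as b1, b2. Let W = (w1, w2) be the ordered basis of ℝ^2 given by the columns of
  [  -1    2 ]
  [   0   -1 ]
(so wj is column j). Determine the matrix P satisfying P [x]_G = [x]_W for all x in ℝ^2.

[[1, 2], [-1, 0]]

Let M have columns bj and N have columns wj. Then for every x, N [x]_W = x = M [x]_G, so P = N^(-1) M.
Since det N = 1, N^(-1) has integer entries; multiplying gives P = [[1, 2], [-1, 0]].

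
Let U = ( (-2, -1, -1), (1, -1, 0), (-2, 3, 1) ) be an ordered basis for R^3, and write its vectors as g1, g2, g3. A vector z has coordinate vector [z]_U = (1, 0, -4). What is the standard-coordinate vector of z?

z = M [z]_U, where M has columns g1, ..., g3.
Carrying out the matrix-vector product, z = (6, -13, -5).

(6, -13, -5)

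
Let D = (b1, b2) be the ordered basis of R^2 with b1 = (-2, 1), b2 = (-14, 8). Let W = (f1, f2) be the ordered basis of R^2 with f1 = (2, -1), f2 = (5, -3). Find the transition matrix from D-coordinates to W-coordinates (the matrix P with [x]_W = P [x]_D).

Take x = bj: its D-coordinates are the j-th standard unit vector, so P e_j — column j of P — equals [bj]_W.
b1 = -f1 + 0·f2, giving column 1 = (-1, 0); repeating for each j gives P = [[-1, -2], [0, -2]].

[[-1, -2], [0, -2]]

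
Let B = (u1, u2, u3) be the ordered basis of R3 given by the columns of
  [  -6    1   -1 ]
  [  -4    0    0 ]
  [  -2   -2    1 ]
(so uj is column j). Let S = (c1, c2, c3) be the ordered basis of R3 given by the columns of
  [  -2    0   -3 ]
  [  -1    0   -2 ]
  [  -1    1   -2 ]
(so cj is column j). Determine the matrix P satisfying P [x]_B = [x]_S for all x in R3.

Column j of P is [uj]_S, since P maps B-coordinates to S-coordinates.
Expressing u1 in S: u1 = 0·c1 + 2c2 + 2c3, so column 1 of P is <0, 2, 2>.
Doing the same for each uj gives P = [[0, -2, 2], [2, -2, 1], [2, 1, -1]].

[[0, -2, 2], [2, -2, 1], [2, 1, -1]]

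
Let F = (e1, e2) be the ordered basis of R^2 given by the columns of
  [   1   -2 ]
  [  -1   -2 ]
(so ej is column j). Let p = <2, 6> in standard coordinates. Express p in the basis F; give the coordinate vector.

[p]_F is the unique c with M c = p, where M has columns e1, e2.
System: c_1 - 2c_2 = 2, -c_1 - 2c_2 = 6; solving gives c_1 = -2, c_2 = -2.
Check: -2e1 - 2e2 = <2, 6>.

<-2, -2>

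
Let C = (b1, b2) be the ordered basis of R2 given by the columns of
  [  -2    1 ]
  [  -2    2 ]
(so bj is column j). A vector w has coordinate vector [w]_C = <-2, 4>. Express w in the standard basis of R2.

By definition w = -2b1 + 4b2.
Summing componentwise gives <8, 12>.

<8, 12>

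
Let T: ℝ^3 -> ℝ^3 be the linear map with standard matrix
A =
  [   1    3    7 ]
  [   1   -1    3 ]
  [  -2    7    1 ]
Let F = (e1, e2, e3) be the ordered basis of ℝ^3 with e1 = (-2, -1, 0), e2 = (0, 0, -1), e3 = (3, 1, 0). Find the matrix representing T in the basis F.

The j-th column of [T]_F is [T(ej)]_F.
T(e1) = A e1 = (-5, -1, -3) = -2e1 + 3e2 - 3e3, so column 1 is (-2, 3, -3).
Repeating for e2, e3 and assembling the columns gives [[-2, 2, 0], [3, 1, -1], [-3, -1, 2]].

[[-2, 2, 0], [3, 1, -1], [-3, -1, 2]]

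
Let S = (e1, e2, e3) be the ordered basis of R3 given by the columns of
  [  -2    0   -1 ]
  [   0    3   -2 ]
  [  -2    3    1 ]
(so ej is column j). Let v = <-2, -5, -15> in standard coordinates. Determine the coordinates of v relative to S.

We seek scalars with c_1 e1 + ... + c_3 e3 = v; equivalently solve M c = v where the columns of M are e1, ..., e3.
Gaussian elimination on [M | v] yields c = (2, -3, -2).
Check: 2e1 - 3e2 - 2e3 = <-2, -5, -15>.

<2, -3, -2>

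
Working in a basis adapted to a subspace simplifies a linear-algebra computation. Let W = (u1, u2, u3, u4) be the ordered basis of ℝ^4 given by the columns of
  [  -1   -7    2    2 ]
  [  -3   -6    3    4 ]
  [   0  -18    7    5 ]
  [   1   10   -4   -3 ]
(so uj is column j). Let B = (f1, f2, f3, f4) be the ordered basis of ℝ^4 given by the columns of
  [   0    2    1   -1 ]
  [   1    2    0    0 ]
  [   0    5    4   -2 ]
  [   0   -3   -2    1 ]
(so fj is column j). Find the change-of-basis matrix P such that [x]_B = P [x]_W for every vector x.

[[1, -2, 1, 2], [-2, -2, 1, 1], [2, -1, 1, 0], [-1, 2, 1, 0]]

Take x = uj: its W-coordinates are the j-th standard unit vector, so P e_j — column j of P — equals [uj]_B.
u1 = f1 - 2f2 + 2f3 - f4, giving column 1 = [1, -2, 2, -1]; repeating for each j gives P = [[1, -2, 1, 2], [-2, -2, 1, 1], [2, -1, 1, 0], [-1, 2, 1, 0]].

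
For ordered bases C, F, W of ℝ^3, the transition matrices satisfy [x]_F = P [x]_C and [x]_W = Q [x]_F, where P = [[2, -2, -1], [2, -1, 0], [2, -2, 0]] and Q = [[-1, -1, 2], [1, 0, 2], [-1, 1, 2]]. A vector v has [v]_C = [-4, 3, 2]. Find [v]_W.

First [v]_F = P [v]_C = [-16, -11, -14].
Then [v]_W = Q [v]_F = [-1, -44, -23].

[-1, -44, -23]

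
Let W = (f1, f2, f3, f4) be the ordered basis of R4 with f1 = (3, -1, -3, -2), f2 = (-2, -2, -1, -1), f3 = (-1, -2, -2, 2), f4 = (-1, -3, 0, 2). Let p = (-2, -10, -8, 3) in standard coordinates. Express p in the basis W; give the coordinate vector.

(1, 1, 2, 1)

[p]_W is the unique c with M c = p, where M has columns f1, ..., f4.
Gaussian elimination on [M | p] yields c = (1, 1, 2, 1).
Check: f1 + f2 + 2f3 + f4 = (-2, -10, -8, 3).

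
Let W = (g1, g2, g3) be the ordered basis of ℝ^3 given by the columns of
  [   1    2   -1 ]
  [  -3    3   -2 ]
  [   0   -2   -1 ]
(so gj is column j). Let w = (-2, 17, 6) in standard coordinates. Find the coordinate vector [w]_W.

Write w = c_1 g1 + ... + c_3 g3 and solve for the c_i.
Row-reducing the augmented matrix [M | w] gives c = (-4, -1, -4).
Check: -4g1 - g2 - 4g3 = (-2, 17, 6).

(-4, -1, -4)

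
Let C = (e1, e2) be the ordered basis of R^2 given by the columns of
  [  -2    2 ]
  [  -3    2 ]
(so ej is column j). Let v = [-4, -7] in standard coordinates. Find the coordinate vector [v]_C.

Write v = c_1 e1 + c_2 e2 and solve for the c_i.
System: -2c_1 + 2c_2 = -4, -3c_1 + 2c_2 = -7; solving gives c_1 = 3, c_2 = 1.
Check: 3e1 + e2 = [-4, -7].

[3, 1]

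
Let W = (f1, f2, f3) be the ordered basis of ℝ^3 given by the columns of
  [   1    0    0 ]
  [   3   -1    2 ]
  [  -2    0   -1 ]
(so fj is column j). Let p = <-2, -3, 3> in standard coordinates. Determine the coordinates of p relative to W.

We seek scalars with c_1 f1 + ... + c_3 f3 = p; equivalently solve M c = p where the columns of M are f1, ..., f3.
Solving this 3x3 system gives c = (-2, -1, 1).
Check: -2f1 - f2 + f3 = <-2, -3, 3>.

<-2, -1, 1>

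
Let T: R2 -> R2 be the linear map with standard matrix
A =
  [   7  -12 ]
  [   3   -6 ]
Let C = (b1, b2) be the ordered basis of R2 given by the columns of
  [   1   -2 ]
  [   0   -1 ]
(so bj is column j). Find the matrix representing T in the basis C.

The j-th column of [T]_C is [T(bj)]_C.
T(b1) = A b1 = <7, 3> = b1 - 3b2, so column 1 is <1, -3>.
Repeating for b2 and assembling the columns gives [[1, -2], [-3, 0]].

[[1, -2], [-3, 0]]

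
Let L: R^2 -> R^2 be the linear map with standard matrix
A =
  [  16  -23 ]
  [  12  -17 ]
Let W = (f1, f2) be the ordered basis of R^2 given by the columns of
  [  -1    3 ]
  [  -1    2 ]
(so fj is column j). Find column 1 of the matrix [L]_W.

(-1, 2)

Column 1 of [L]_W is the W-coordinate vector of L(f1).
In standard coordinates L(f1) = A f1 = (7, 5).
Converting to W: (7, 5) = -f1 + 2f2, so the coordinate vector is (-1, 2).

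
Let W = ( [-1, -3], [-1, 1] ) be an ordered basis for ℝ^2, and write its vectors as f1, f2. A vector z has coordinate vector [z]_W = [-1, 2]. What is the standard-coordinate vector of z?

The coordinates say z = -f1 + 2f2; adding the scaled basis vectors gives [-1, 5].

[-1, 5]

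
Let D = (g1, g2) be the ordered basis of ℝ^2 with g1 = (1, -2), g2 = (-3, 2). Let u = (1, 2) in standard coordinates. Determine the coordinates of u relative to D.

(-2, -1)

Write u = c_1 g1 + c_2 g2 and solve for the c_i.
System: c_1 - 3c_2 = 1, -2c_1 + 2c_2 = 2; solving gives c_1 = -2, c_2 = -1.
Check: -2g1 - g2 = (1, 2).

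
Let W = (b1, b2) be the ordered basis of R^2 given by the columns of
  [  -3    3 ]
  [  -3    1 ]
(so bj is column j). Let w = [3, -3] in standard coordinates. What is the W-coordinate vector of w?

[2, 3]

We seek scalars with c_1 b1 + c_2 b2 = w; equivalently solve M c = w where the columns of M are b1, b2.
System: -3c_1 + 3c_2 = 3, -3c_1 + c_2 = -3; solving gives c_1 = 2, c_2 = 3.
Check: 2b1 + 3b2 = [3, -3].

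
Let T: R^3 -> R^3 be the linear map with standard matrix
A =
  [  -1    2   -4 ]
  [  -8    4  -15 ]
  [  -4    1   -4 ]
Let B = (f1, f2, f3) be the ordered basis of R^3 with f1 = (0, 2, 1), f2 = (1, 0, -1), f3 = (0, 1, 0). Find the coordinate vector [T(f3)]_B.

Column 3 of [T]_B is the B-coordinate vector of T(f3).
In standard coordinates T(f3) = A f3 = (2, 4, 1).
Converting to B: (2, 4, 1) = 3f1 + 2f2 - 2f3, so the coordinate vector is (3, 2, -2).

(3, 2, -2)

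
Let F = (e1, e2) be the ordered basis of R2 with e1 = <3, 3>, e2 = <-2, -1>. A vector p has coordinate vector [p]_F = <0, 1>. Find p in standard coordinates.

By definition p = 0·e1 + e2.
Summing componentwise gives <-2, -1>.

<-2, -1>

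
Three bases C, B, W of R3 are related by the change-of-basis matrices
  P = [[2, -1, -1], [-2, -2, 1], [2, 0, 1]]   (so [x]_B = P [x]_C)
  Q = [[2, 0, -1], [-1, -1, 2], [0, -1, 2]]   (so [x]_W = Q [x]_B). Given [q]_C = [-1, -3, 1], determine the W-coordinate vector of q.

[1, -11, -11]

Apply P to get B-coordinates [0, 9, -1], then Q to get W-coordinates.
The result is [q]_W = [1, -11, -11].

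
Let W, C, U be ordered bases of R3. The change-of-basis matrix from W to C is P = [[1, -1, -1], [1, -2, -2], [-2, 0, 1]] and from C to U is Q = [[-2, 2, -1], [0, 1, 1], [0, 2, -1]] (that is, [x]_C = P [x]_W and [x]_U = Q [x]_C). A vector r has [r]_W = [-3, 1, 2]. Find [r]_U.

First [r]_C = P [r]_W = [-6, -9, 8].
Then [r]_U = Q [r]_C = [-14, -1, -26].

[-14, -1, -26]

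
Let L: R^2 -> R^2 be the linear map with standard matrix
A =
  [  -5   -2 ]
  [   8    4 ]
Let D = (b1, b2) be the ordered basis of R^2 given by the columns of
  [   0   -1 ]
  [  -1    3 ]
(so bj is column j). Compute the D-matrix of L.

The j-th column of [L]_D is [L(bj)]_D.
L(b1) = A b1 = <2, -4> = -2b1 - 2b2, so column 1 is <-2, -2>.
Repeating for b2 and assembling the columns gives [[-2, -1], [-2, 1]].

[[-2, -1], [-2, 1]]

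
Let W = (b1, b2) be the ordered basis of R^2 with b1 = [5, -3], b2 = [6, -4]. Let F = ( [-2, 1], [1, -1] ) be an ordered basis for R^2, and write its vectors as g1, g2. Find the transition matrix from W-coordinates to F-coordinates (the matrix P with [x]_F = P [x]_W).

[[-2, -2], [1, 2]]

Column j of P is [bj]_F, since P maps W-coordinates to F-coordinates.
Expressing b1 in F: b1 = -2g1 + g2, so column 1 of P is [-2, 1].
Doing the same for each bj gives P = [[-2, -2], [1, 2]].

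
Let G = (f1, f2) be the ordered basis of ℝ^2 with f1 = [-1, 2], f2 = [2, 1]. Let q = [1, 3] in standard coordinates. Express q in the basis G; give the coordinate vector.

[1, 1]

Write q = c_1 f1 + c_2 f2 and solve for the c_i.
System: -c_1 + 2c_2 = 1, 2c_1 + c_2 = 3; solving gives c_1 = 1, c_2 = 1.
Check: f1 + f2 = [1, 3].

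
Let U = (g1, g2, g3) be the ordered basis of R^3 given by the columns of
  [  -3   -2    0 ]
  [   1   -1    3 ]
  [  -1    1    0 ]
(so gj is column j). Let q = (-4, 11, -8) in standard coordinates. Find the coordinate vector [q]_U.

(4, -4, 1)

Write q = c_1 g1 + ... + c_3 g3 and solve for the c_i.
Solving this 3x3 system gives c = (4, -4, 1).
Check: 4g1 - 4g2 + g3 = (-4, 11, -8).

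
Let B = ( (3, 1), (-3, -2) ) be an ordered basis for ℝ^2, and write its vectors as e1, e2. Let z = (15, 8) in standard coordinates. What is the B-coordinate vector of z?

(2, -3)

[z]_B is the unique c with M c = z, where M has columns e1, e2.
System: 3c_1 - 3c_2 = 15, c_1 - 2c_2 = 8; solving gives c_1 = 2, c_2 = -3.
Check: 2e1 - 3e2 = (15, 8).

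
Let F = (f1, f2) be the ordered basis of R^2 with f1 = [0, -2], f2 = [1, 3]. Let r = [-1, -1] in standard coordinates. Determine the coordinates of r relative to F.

[-1, -1]

Write r = c_1 f1 + c_2 f2 and solve for the c_i.
System: 0c_1 + c_2 = -1, -2c_1 + 3c_2 = -1; solving gives c_1 = -1, c_2 = -1.
Check: -f1 - f2 = [-1, -1].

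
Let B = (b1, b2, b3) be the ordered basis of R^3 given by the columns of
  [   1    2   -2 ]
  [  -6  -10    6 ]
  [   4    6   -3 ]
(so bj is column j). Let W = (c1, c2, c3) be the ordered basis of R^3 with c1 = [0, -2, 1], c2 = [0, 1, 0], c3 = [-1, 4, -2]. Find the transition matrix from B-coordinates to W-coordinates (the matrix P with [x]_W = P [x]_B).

[[2, 2, 1], [2, 2, 0], [-1, -2, 2]]

Let M have columns bj and N have columns cj. Then for every x, N [x]_W = x = M [x]_B, so P = N^(-1) M.
Since det N = 1, N^(-1) has integer entries; multiplying gives P = [[2, 2, 1], [2, 2, 0], [-1, -2, 2]].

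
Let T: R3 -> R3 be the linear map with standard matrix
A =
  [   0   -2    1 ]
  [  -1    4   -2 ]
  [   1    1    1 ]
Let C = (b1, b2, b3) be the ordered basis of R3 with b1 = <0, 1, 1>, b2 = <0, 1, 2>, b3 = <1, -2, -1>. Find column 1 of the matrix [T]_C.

<-1, 1, -1>

Compute T(b1) = A b1 = <-1, 2, 2> in standard coordinates.
Then write this in C-coordinates: solve for y in y_1 b1 + ... + y_3 b3 = <-1, 2, 2>.
This gives y = <-1, 1, -1>, which is column 1 of [T]_C.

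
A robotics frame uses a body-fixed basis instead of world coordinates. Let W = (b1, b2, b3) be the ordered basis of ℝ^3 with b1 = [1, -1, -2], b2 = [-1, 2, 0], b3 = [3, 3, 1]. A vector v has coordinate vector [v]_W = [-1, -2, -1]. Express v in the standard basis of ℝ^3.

The coordinates say v = -b1 - 2b2 - b3; adding the scaled basis vectors gives [-2, -6, 1].

[-2, -6, 1]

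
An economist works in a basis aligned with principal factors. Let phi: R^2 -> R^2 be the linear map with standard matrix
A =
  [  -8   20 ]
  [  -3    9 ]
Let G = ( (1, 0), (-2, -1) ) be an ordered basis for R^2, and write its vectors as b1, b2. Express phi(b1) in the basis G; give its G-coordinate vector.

(-2, 3)

Column 1 of [phi]_G is the G-coordinate vector of phi(b1).
In standard coordinates phi(b1) = A b1 = (-8, -3).
Converting to G: (-8, -3) = -2b1 + 3b2, so the coordinate vector is (-2, 3).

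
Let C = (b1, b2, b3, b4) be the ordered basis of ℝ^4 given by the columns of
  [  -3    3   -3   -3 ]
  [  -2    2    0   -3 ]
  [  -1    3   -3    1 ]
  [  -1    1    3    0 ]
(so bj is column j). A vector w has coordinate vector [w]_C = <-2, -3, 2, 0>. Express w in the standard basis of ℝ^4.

<-9, -2, -13, 5>

By definition w = -2b1 - 3b2 + 2b3 + 0·b4.
Summing componentwise gives <-9, -2, -13, 5>.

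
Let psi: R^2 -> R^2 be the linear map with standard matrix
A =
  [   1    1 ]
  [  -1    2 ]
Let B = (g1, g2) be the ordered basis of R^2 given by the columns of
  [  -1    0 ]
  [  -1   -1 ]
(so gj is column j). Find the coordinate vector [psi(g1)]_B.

(2, -1)

Compute psi(g1) = A g1 = (-2, -1) in standard coordinates.
Then write this in B-coordinates: solve for y in y_1 g1 + y_2 g2 = (-2, -1).
This gives y = (2, -1), which is column 1 of [psi]_B.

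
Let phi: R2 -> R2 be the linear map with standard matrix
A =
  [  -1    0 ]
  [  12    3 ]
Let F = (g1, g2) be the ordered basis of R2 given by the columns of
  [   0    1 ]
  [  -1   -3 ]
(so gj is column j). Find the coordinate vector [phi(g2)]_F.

(0, -1)

Compute phi(g2) = A g2 = (-1, 3) in standard coordinates.
Then write this in F-coordinates: solve for y in y_1 g1 + y_2 g2 = (-1, 3).
This gives y = (0, -1), which is column 2 of [phi]_F.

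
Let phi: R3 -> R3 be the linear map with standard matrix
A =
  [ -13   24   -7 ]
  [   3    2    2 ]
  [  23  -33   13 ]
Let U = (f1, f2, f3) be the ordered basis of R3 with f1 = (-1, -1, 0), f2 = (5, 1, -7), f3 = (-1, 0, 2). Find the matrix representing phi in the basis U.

The j-th column of [phi]_U is [phi(fj)]_U.
phi(f1) = A f1 = (-11, -5, 10) = 3f1 - 2f2 - 2f3, so column 1 is (3, -2, -2).
Repeating for f2, f3 and assembling the columns gives [[3, -2, -2], [-2, 1, -1], [-2, -1, -2]].

[[3, -2, -2], [-2, 1, -1], [-2, -1, -2]]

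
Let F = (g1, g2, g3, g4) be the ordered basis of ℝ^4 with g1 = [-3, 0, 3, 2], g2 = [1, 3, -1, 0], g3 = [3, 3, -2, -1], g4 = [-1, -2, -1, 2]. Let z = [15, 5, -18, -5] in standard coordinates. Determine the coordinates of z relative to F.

[z]_F is the unique c with M c = z, where M has columns g1, ..., g4.
Row-reducing the augmented matrix [M | z] gives c = (-4, 2, 1, 2).
Check: -4g1 + 2g2 + g3 + 2g4 = [15, 5, -18, -5].

[-4, 2, 1, 2]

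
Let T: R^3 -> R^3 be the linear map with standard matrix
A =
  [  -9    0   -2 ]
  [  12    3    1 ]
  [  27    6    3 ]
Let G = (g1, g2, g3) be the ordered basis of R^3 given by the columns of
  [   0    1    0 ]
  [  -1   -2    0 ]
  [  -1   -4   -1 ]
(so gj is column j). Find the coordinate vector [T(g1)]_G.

(0, 2, 1)

Column 1 of [T]_G is the G-coordinate vector of T(g1).
In standard coordinates T(g1) = A g1 = (2, -4, -9).
Converting to G: (2, -4, -9) = 0·g1 + 2g2 + g3, so the coordinate vector is (0, 2, 1).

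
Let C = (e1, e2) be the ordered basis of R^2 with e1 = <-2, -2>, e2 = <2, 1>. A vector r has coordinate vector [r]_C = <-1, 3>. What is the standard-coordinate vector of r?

The coordinates say r = -e1 + 3e2; adding the scaled basis vectors gives <8, 5>.

<8, 5>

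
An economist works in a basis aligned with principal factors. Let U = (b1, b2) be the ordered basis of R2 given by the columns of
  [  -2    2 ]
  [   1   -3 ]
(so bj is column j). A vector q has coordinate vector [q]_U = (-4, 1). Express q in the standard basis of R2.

q = M [q]_U, where M has columns b1, b2.
Carrying out the matrix-vector product, q = (10, -7).

(10, -7)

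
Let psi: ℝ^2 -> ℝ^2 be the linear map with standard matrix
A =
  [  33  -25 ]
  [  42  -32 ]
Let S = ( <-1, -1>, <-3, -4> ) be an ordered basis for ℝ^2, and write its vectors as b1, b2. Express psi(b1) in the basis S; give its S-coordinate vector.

<2, 2>

Column 1 of [psi]_S is the S-coordinate vector of psi(b1).
In standard coordinates psi(b1) = A b1 = <-8, -10>.
Converting to S: <-8, -10> = 2b1 + 2b2, so the coordinate vector is <2, 2>.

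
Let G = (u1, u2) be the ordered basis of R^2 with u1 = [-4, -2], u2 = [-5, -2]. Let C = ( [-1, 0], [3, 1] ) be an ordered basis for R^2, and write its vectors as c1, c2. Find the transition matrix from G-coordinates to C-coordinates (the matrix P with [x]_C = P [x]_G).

Take x = uj: its G-coordinates are the j-th standard unit vector, so P e_j — column j of P — equals [uj]_C.
u1 = -2c1 - 2c2, giving column 1 = [-2, -2]; repeating for each j gives P = [[-2, -1], [-2, -2]].

[[-2, -1], [-2, -2]]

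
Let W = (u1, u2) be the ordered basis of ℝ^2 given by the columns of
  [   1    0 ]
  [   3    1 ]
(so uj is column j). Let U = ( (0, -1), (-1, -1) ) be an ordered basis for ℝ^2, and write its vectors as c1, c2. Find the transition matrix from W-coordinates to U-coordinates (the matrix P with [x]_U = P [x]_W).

[[-2, -1], [-1, 0]]

Column j of P is [uj]_U, since P maps W-coordinates to U-coordinates.
Expressing u1 in U: u1 = -2c1 - c2, so column 1 of P is (-2, -1).
Doing the same for each uj gives P = [[-2, -1], [-1, 0]].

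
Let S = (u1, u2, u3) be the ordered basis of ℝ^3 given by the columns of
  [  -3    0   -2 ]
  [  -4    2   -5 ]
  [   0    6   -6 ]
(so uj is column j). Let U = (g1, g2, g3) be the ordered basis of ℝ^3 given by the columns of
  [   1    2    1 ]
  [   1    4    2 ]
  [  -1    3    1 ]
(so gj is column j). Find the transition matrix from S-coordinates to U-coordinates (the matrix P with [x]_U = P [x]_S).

Let M have columns uj and N have columns gj. Then for every x, N [x]_U = x = M [x]_S, so P = N^(-1) M.
Since det N = -1, N^(-1) has integer entries; multiplying gives P = [[-2, -2, 1], [-1, 2, -2], [1, -2, 1]].

[[-2, -2, 1], [-1, 2, -2], [1, -2, 1]]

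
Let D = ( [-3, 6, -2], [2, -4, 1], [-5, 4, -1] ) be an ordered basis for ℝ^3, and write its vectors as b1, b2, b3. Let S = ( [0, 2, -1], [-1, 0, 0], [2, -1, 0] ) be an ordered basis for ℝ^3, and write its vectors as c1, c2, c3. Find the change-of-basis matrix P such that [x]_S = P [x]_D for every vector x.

Column j of P is [bj]_S, since P maps D-coordinates to S-coordinates.
Expressing b1 in S: b1 = 2c1 - c2 - 2c3, so column 1 of P is [2, -1, -2].
Doing the same for each bj gives P = [[2, -1, 1], [-1, 2, 1], [-2, 2, -2]].

[[2, -1, 1], [-1, 2, 1], [-2, 2, -2]]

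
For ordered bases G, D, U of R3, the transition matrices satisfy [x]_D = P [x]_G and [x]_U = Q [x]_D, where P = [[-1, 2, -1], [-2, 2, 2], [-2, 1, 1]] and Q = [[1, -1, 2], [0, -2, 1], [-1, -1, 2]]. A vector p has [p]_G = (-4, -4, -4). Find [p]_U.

Apply P to get D-coordinates (0, -8, 0), then Q to get U-coordinates.
The result is [p]_U = (8, 16, 8).

(8, 16, 8)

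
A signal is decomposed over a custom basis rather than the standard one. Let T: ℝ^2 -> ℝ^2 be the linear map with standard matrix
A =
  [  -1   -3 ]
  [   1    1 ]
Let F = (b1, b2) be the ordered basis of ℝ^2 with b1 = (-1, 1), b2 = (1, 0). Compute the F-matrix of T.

[[0, 1], [-2, 0]]

With P the matrix whose columns are b1, b2, [T]_F = P^(-1) A P.
Column by column: T(b1) = A b1 = (-2, 0); its F-coordinates (0, -2) give column 1.
Continuing for each basis vector yields [T]_F = [[0, 1], [-2, 0]].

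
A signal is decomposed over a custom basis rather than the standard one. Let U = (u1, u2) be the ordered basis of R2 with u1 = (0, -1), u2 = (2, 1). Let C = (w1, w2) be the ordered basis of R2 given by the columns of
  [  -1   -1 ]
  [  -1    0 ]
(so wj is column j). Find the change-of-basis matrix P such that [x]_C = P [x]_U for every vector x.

Let M have columns uj and N have columns wj. Then for every x, N [x]_C = x = M [x]_U, so P = N^(-1) M.
Since det N = -1, N^(-1) has integer entries; multiplying gives P = [[1, -1], [-1, -1]].

[[1, -1], [-1, -1]]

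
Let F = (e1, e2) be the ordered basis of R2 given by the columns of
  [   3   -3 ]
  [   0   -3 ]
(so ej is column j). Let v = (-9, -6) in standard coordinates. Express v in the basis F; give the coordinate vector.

(-1, 2)

[v]_F is the unique c with M c = v, where M has columns e1, e2.
System: 3c_1 - 3c_2 = -9, 0c_1 - 3c_2 = -6; solving gives c_1 = -1, c_2 = 2.
Check: -e1 + 2e2 = (-9, -6).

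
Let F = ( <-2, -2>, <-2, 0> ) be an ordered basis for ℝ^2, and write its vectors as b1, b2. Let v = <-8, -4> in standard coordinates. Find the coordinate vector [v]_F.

We seek scalars with c_1 b1 + c_2 b2 = v; equivalently solve M c = v where the columns of M are b1, b2.
System: -2c_1 - 2c_2 = -8, -2c_1 + 0c_2 = -4; solving gives c_1 = 2, c_2 = 2.
Check: 2b1 + 2b2 = <-8, -4>.

<2, 2>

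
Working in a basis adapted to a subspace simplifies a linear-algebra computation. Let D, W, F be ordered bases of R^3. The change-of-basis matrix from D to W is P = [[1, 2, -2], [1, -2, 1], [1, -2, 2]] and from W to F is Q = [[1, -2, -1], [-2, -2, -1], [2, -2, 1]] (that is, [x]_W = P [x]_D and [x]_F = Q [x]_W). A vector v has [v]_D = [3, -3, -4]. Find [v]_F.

[-6, -21, 1]

First [v]_W = P [v]_D = [5, 5, 1].
Then [v]_F = Q [v]_W = [-6, -21, 1].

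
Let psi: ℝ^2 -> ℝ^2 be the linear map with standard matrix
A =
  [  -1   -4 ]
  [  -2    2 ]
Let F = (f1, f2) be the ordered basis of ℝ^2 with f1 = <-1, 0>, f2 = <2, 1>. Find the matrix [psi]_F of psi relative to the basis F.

The j-th column of [psi]_F is [psi(fj)]_F.
psi(f1) = A f1 = <1, 2> = 3f1 + 2f2, so column 1 is <3, 2>.
Repeating for f2 and assembling the columns gives [[3, 2], [2, -2]].

[[3, 2], [2, -2]]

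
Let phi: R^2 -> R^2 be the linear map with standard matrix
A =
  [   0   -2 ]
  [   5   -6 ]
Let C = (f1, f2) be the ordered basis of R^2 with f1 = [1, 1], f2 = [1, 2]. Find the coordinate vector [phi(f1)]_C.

Compute phi(f1) = A f1 = [-2, -1] in standard coordinates.
Then write this in C-coordinates: solve for y in y_1 f1 + y_2 f2 = [-2, -1].
This gives y = [-3, 1], which is column 1 of [phi]_C.

[-3, 1]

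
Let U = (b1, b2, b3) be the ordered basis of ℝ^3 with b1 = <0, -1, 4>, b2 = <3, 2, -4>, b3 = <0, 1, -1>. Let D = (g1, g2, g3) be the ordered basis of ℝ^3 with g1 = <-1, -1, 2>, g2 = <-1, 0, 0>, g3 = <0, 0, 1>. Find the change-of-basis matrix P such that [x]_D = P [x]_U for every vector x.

Take x = bj: its U-coordinates are the j-th standard unit vector, so P e_j — column j of P — equals [bj]_D.
b1 = g1 - g2 + 2g3, giving column 1 = <1, -1, 2>; repeating for each j gives P = [[1, -2, -1], [-1, -1, 1], [2, 0, 1]].

[[1, -2, -1], [-1, -1, 1], [2, 0, 1]]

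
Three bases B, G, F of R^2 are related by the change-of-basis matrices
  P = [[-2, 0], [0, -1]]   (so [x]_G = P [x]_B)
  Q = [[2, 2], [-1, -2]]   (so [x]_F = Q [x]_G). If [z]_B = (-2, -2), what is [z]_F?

(12, -8)

Composing the changes, [z]_F = Q P [z]_B.
Q P = [[-4, -2], [2, 2]]; applying this to (-2, -2) gives (12, -8).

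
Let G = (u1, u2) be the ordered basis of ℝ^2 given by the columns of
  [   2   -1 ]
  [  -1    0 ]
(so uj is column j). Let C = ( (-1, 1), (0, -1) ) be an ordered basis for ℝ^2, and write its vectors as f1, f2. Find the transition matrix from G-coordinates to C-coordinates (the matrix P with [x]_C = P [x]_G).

[[-2, 1], [-1, 1]]

Column j of P is [uj]_C, since P maps G-coordinates to C-coordinates.
Expressing u1 in C: u1 = -2f1 - f2, so column 1 of P is (-2, -1).
Doing the same for each uj gives P = [[-2, 1], [-1, 1]].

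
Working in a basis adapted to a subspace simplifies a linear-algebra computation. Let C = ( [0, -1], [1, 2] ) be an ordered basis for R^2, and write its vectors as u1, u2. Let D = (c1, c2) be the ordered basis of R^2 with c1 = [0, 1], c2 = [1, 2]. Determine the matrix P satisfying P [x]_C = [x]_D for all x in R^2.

[[-1, 0], [0, 1]]

Column j of P is [uj]_D, since P maps C-coordinates to D-coordinates.
Expressing u1 in D: u1 = -c1 + 0·c2, so column 1 of P is [-1, 0].
Doing the same for each uj gives P = [[-1, 0], [0, 1]].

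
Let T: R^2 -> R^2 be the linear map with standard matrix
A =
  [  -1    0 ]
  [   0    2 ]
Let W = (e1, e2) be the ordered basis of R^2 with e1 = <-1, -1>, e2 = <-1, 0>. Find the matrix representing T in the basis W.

[[2, 0], [-3, -1]]

The j-th column of [T]_W is [T(ej)]_W.
T(e1) = A e1 = <1, -2> = 2e1 - 3e2, so column 1 is <2, -3>.
Repeating for e2 and assembling the columns gives [[2, 0], [-3, -1]].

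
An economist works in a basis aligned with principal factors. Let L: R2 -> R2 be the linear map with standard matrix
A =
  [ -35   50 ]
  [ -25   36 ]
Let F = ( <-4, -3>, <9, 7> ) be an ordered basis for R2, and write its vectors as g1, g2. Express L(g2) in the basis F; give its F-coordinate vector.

<-2, 3>

Compute L(g2) = A g2 = <35, 27> in standard coordinates.
Then write this in F-coordinates: solve for y in y_1 g1 + y_2 g2 = <35, 27>.
This gives y = <-2, 3>, which is column 2 of [L]_F.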